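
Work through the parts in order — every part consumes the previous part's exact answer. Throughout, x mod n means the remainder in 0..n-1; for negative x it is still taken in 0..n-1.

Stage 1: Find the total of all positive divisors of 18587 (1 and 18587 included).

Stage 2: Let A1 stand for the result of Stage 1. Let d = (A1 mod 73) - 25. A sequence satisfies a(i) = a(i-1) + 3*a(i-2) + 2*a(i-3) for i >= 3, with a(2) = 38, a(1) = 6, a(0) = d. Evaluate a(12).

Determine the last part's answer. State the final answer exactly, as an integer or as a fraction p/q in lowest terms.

Stage 1: 18587 is prime, so its only divisors are 1 and 18587; sigma = 1 + 18587 = 18588; answer 18588
Stage 2: A1 = 18588; d = 21; a(3) = 1*(38) + 3*(6) + 2*(21) = 98; iterating: a(3)=98, a(4)=224, a(5)=594, a(6)=1462, a(7)=3692, a(8)=9266, a(9)=23266, a(10)=58448, a(11)=146778, a(12)=368654; answer 368654

368654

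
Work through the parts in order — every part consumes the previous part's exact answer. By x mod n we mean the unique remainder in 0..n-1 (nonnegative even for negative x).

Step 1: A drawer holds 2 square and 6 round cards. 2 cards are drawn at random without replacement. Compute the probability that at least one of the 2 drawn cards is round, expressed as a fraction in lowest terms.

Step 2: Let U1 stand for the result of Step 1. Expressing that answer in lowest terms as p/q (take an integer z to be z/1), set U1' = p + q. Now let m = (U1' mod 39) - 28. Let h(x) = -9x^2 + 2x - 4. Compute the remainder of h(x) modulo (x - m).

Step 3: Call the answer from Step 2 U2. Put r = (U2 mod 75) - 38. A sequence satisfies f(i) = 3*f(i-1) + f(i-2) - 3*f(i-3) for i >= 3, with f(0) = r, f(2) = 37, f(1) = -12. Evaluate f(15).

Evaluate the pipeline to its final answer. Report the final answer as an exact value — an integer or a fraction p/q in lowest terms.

Step 1: total draws C(8,2) = 28; complement C(2,2) = 1; favorable 28 - 1 = 27; P = 27/28; answer 27/28
Step 2: U1 = 27/28; threaded value p + q = 55; m = -12; remainder = value at the root: -9*(-12)^2 + 2*(-12)^1 - 4 = (-1296) + (-24) + (-4) = -1324; answer -1324
Step 3: U2 = -1324; r = -12; f(3) = 3*(37) + 1*(-12) - 3*(-12) = 135; iterating: f(3)=135, f(4)=478, f(5)=1458, f(6)=4447, f(7)=13365, f(8)=40168, f(9)=120528, f(10)=361657, f(11)=1084995, f(12)=3255058, f(13)=9765198, f(14)=29295667, f(15)=87887025; answer 87887025

87887025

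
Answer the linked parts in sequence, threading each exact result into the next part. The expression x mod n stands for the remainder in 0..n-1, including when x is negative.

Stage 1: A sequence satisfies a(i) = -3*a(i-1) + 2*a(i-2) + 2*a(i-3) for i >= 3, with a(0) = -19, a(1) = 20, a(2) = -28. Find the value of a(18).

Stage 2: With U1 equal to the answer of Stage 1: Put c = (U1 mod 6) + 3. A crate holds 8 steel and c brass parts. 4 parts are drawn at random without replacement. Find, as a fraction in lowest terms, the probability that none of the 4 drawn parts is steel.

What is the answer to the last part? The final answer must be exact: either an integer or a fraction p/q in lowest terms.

1/143

Stage 1: a(3) = -3*(-28) + 2*(20) + 2*(-19) = 86; iterating: a(3)=86, a(4)=-274, a(5)=938, a(6)=-3190, a(7)=10898, a(8)=-37198, a(9)=127010, a(10)=-433630, a(11)=1480514, a(12)=-5054782, a(13)=17258114, a(14)=-58922878, a(15)=201175298, a(16)=-686855422, a(17)=2345071106, a(18)=-8006573566; answer -8006573566
Stage 2: U1 = -8006573566; c = 5; total draws C(13,4) = 715; favorable C(5,4) = 5; P = 1/143; answer 1/143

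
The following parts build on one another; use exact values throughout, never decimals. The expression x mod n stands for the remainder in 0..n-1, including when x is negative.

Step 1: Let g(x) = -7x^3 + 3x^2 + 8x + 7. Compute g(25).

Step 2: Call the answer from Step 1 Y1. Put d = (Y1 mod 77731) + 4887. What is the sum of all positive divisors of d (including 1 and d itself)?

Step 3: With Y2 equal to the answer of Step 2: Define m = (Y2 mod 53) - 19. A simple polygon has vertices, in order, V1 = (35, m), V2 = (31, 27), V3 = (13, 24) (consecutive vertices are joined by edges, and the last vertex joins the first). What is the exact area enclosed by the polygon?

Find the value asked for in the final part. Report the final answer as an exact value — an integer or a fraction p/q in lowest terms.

6

Step 1: -7*(25)^3 + 3*(25)^2 + 8*(25)^1 + 7 = (-109375) + (1875) + (200) + (7) = -107293; answer -107293
Step 2: Y1 = -107293; d = 53056; 53056 = 2^6 * 829; sigma = (1 + 2 + 4 + 8 + 16 + 32 + 64) * (1 + 829) = 127 * 830 = 105410; answer 105410
Step 3: Y2 = 105410; m = 27; cross terms: (35*27 - 31*27)=108, (31*24 - 13*27)=393, (13*27 - 35*24)=-489; twice the area = |12| = 12; area = 6; answer 6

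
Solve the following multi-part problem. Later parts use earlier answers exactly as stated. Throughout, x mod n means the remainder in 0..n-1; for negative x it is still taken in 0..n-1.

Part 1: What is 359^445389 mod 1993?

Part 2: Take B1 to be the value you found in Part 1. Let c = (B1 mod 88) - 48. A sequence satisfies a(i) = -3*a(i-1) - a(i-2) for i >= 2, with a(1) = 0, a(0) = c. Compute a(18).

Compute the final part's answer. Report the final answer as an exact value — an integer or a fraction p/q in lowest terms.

Part 1: squarings mod 1993: 359^1=359, 359^2=1329, 359^4=443, 359^8=935, 359^16=1291, 359^32=533, 359^64=1083, 359^128=1005, 359^256=1567, 359^512=113, 359^1024=811, 359^2048=31, 359^4096=961, 359^8192=762, 359^16384=681, 359^32768=1385, 359^65536=959, 359^131072=908, 359^262144=1355; 359^445389 = 359^1 * 359^4 * 359^8 * 359^64 * 359^128 * 359^256 * 359^512 * 359^2048 * 359^16384 * 359^32768 * 359^131072 * 359^262144 = 228 (mod 1993); answer 228
Part 2: B1 = 228; c = 4; a(2) = -3*(0) - 1*(4) = -4; iterating: a(2)=-4, a(3)=12, a(4)=-32, a(5)=84, a(6)=-220, a(7)=576, a(8)=-1508, a(9)=3948, a(10)=-10336, a(11)=27060, a(12)=-70844, a(13)=185472, a(14)=-485572, a(15)=1271244, a(16)=-3328160, a(17)=8713236, a(18)=-22811548; answer -22811548

-22811548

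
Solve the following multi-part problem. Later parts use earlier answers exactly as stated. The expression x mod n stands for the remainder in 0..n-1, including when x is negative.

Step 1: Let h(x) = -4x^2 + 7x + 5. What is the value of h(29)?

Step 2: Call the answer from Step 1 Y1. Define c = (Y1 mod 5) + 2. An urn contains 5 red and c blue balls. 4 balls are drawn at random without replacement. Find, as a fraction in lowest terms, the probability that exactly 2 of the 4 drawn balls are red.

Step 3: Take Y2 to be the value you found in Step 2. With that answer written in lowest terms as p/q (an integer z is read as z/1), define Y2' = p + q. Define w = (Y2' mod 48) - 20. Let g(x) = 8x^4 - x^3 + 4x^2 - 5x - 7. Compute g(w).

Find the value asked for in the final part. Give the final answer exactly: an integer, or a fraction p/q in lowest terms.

2189

Step 1: -4*(29)^2 + 7*(29)^1 + 5 = (-3364) + (203) + (5) = -3156; answer -3156
Step 2: Y1 = -3156; c = 6; total draws C(11,4) = 330; favorable C(5,2)*C(6,2) = 150; P = 5/11; answer 5/11
Step 3: Y2 = 5/11; threaded value p + q = 16; w = -4; 8*(-4)^4 - 1*(-4)^3 + 4*(-4)^2 - 5*(-4)^1 - 7 = (2048) + (64) + (64) + (20) + (-7) = 2189; answer 2189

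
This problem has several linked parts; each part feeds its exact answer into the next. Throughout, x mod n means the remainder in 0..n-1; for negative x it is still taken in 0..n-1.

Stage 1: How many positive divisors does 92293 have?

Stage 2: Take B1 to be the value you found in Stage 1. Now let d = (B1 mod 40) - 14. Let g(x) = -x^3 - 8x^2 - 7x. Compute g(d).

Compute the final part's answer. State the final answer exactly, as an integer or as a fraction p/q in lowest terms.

-30

Stage 1: 92293 = 17 * 61 * 89; number of divisors = (1+1) * (1+1) * (1+1) = 8; answer 8
Stage 2: B1 = 8; d = -6; -1*(-6)^3 - 8*(-6)^2 - 7*(-6)^1 = (216) + (-288) + (42) = -30; answer -30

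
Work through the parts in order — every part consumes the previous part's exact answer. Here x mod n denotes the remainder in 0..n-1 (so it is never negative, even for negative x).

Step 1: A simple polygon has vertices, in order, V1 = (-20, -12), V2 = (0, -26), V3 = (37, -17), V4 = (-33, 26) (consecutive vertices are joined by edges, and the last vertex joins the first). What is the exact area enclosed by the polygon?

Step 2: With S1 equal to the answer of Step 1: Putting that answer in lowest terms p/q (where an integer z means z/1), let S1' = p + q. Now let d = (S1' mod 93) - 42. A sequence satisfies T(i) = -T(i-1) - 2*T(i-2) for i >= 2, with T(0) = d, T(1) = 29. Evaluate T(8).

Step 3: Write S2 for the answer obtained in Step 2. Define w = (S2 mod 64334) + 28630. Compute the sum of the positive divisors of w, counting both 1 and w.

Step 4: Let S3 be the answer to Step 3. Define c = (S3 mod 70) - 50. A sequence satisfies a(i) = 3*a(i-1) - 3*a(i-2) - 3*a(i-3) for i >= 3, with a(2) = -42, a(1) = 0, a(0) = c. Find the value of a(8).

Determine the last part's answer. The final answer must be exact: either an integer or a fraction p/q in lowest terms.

-1890

Step 1: cross terms: (-20*-26 - 0*-12)=520, (0*-17 - 37*-26)=962, (37*26 - -33*-17)=401, (-33*-12 - -20*26)=916; twice the area = |2799| = 2799; area = 2799/2; answer 2799/2
Step 2: S1 = 2799/2; threaded value p + q = 2801; d = -31; T(2) = -1*(29) - 2*(-31) = 33; iterating: T(2)=33, T(3)=-91, T(4)=25, T(5)=157, T(6)=-207, T(7)=-107, T(8)=521; answer 521
Step 3: S2 = 521; w = 29151; 29151 = 3^2 * 41 * 79; sigma = (1 + 3 + 9) * (1 + 41) * (1 + 79) = 13 * 42 * 80 = 43680; answer 43680
Step 4: S3 = 43680; c = -50; a(3) = 3*(-42) - 3*(0) - 3*(-50) = 24; iterating: a(3)=24, a(4)=198, a(5)=648, a(6)=1278, a(7)=1296, a(8)=-1890; answer -1890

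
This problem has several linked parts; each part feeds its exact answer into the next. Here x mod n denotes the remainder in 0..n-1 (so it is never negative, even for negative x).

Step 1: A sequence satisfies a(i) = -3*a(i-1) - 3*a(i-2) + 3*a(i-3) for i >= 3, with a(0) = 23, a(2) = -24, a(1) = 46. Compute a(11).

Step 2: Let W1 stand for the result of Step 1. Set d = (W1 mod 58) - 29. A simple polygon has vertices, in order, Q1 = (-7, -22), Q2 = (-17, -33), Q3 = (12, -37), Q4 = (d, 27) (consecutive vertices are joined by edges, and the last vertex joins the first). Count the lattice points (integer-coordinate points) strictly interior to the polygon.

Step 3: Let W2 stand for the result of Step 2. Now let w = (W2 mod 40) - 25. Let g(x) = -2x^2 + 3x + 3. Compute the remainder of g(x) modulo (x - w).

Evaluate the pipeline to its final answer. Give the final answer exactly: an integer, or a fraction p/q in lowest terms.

Step 1: a(3) = -3*(-24) - 3*(46) + 3*(23) = 3; iterating: a(3)=3, a(4)=201, a(5)=-684, a(6)=1458, a(7)=-1719, a(8)=-1269, a(9)=13338, a(10)=-41364, a(11)=80271; answer 80271
Step 2: W1 = 80271; d = 28; cross terms: (-7*-33 - -17*-22)=-143, (-17*-37 - 12*-33)=1025, (12*27 - 28*-37)=1360, (28*-22 - -7*27)=-427; twice the area = |1815| = 1815; area = 1815/2; boundary points = 1 + 1 + 16 + 7 = 25; strictly interior points = area - boundary/2 + 1 = 896; answer 896
Step 3: W2 = 896; w = -9; remainder = value at the root: -2*(-9)^2 + 3*(-9)^1 + 3 = (-162) + (-27) + (3) = -186; answer -186

-186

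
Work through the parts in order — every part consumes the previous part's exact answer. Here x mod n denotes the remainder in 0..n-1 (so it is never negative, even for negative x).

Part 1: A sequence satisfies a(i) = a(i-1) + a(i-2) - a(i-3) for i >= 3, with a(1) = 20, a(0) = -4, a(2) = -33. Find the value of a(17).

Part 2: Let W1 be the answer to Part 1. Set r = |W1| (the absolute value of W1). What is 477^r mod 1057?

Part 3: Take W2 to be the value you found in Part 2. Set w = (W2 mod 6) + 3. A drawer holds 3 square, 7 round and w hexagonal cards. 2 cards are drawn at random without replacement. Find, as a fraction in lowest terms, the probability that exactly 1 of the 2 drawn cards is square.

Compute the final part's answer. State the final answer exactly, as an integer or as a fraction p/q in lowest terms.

5/13

Part 1: a(3) = 1*(-33) + 1*(20) - 1*(-4) = -9; iterating: a(3)=-9, a(4)=-62, a(5)=-38, a(6)=-91, a(7)=-67, a(8)=-120, a(9)=-96, a(10)=-149, a(11)=-125, a(12)=-178, a(13)=-154, a(14)=-207, a(15)=-183, a(16)=-236, a(17)=-212; answer -212
Part 2: W1 = -212; r = 212; squarings mod 1057: 477^1=477, 477^2=274, 477^4=29, 477^8=841, 477^16=148, 477^32=764, 477^64=232, 477^128=974; 477^212 = 477^4 * 477^16 * 477^64 * 477^128 = 78 (mod 1057); answer 78
Part 3: W2 = 78; w = 3; total draws C(13,2) = 78; favorable C(3,1)*C(10,1) = 30; P = 5/13; answer 5/13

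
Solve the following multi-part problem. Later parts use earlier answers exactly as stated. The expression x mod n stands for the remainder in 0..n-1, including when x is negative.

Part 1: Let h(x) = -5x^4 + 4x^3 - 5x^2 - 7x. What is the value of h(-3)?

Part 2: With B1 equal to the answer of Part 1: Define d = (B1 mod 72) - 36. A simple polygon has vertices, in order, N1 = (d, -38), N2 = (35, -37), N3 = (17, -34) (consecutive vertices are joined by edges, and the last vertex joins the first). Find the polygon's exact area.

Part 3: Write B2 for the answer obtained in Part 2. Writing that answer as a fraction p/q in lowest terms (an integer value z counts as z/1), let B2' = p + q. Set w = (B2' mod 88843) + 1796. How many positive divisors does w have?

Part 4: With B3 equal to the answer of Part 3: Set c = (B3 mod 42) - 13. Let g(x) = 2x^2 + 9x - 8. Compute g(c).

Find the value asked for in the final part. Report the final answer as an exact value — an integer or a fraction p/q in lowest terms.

Part 1: -5*(-3)^4 + 4*(-3)^3 - 5*(-3)^2 - 7*(-3)^1 = (-405) + (-108) + (-45) + (21) = -537; answer -537
Part 2: B1 = -537; d = 3; cross terms: (3*-37 - 35*-38)=1219, (35*-34 - 17*-37)=-561, (17*-38 - 3*-34)=-544; twice the area = |114| = 114; area = 57; answer 57
Part 3: B2 = 57; threaded value p + q = 58; w = 1854; 1854 = 2 * 3^2 * 103; number of divisors = (1+1) * (2+1) * (1+1) = 12; answer 12
Part 4: B3 = 12; c = -1; 2*(-1)^2 + 9*(-1)^1 - 8 = (2) + (-9) + (-8) = -15; answer -15

-15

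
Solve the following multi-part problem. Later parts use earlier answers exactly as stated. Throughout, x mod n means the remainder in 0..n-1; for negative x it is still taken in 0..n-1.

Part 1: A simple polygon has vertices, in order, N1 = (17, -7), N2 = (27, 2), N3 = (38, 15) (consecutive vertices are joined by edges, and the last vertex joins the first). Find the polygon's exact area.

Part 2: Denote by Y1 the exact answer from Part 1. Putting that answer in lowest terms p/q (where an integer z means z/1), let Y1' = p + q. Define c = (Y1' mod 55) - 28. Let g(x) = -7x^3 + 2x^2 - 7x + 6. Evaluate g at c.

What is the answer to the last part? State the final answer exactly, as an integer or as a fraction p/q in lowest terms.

-854

Part 1: cross terms: (17*2 - 27*-7)=223, (27*15 - 38*2)=329, (38*-7 - 17*15)=-521; twice the area = |31| = 31; area = 31/2; answer 31/2
Part 2: Y1 = 31/2; threaded value p + q = 33; c = 5; -7*(5)^3 + 2*(5)^2 - 7*(5)^1 + 6 = (-875) + (50) + (-35) + (6) = -854; answer -854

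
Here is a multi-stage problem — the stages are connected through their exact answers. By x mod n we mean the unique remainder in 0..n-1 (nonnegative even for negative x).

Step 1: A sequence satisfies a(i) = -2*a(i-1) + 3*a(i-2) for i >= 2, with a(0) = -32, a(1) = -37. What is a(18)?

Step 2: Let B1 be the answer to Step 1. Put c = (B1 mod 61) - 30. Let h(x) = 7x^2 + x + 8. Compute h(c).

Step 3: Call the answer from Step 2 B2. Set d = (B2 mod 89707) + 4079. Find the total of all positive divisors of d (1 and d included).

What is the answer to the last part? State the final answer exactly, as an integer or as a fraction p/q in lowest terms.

Step 1: a(2) = -2*(-37) + 3*(-32) = -22; iterating: a(2)=-22, a(3)=-67, a(4)=68, a(5)=-337, a(6)=878, a(7)=-2767, a(8)=8168, a(9)=-24637, a(10)=73778, a(11)=-221467, a(12)=664268, a(13)=-1992937, a(14)=5978678, a(15)=-17936167, a(16)=53808368, a(17)=-161425237, a(18)=484275578; answer 484275578
Step 2: B1 = 484275578; c = 25; 7*(25)^2 + 1*(25)^1 + 8 = (4375) + (25) + (8) = 4408; answer 4408
Step 3: B2 = 4408; d = 8487; 8487 = 3^2 * 23 * 41; sigma = (1 + 3 + 9) * (1 + 23) * (1 + 41) = 13 * 24 * 42 = 13104; answer 13104

13104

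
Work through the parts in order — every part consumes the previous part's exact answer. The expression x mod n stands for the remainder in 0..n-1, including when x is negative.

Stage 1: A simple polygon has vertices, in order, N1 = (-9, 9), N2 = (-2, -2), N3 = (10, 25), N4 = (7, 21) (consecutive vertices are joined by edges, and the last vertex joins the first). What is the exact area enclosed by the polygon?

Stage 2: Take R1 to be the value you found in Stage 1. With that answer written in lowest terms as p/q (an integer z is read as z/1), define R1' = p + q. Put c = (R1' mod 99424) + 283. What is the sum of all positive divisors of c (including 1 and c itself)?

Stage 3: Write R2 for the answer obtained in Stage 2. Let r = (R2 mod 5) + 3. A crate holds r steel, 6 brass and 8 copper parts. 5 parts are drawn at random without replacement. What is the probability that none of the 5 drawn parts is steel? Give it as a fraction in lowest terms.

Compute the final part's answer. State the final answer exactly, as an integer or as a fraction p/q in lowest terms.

143/612

Stage 1: cross terms: (-9*-2 - -2*9)=36, (-2*25 - 10*-2)=-30, (10*21 - 7*25)=35, (7*9 - -9*21)=252; twice the area = |293| = 293; area = 293/2; answer 293/2
Stage 2: R1 = 293/2; threaded value p + q = 295; c = 578; 578 = 2 * 17^2; sigma = (1 + 2) * (1 + 17 + 289) = 3 * 307 = 921; answer 921
Stage 3: R2 = 921; r = 4; total draws C(18,5) = 8568; favorable C(14,5) = 2002; P = 143/612; answer 143/612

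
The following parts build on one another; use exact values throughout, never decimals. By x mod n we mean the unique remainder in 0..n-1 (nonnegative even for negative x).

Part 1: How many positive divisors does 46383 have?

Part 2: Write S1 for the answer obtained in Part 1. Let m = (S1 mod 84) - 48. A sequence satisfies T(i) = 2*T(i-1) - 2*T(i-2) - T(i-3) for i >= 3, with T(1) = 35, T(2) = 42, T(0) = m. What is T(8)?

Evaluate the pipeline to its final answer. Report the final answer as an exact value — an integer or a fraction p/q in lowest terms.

Part 1: 46383 = 3 * 15461; number of divisors = (1+1) * (1+1) = 4; answer 4
Part 2: S1 = 4; m = -44; T(3) = 2*(42) - 2*(35) - 1*(-44) = 58; iterating: T(3)=58, T(4)=-3, T(5)=-164, T(6)=-380, T(7)=-429, T(8)=66; answer 66

66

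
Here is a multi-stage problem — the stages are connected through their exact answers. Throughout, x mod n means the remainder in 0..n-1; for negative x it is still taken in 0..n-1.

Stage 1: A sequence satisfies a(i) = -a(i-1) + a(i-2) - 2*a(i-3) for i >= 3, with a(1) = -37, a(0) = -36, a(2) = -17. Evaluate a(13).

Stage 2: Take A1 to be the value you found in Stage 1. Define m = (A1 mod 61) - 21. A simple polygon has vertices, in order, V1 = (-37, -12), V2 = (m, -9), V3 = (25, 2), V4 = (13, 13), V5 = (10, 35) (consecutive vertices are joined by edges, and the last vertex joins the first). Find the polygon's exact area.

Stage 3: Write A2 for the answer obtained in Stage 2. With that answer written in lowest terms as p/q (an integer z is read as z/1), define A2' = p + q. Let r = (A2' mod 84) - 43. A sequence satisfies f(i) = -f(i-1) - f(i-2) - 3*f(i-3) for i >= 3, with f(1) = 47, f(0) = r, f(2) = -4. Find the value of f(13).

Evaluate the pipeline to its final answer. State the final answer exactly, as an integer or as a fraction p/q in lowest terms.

Stage 1: a(3) = -1*(-17) + 1*(-37) - 2*(-36) = 52; iterating: a(3)=52, a(4)=5, a(5)=81, a(6)=-180, a(7)=251, a(8)=-593, a(9)=1204, a(10)=-2299, a(11)=4689, a(12)=-9396, a(13)=18683; answer 18683
Stage 2: A1 = 18683; m = -4; cross terms: (-37*-9 - -4*-12)=285, (-4*2 - 25*-9)=217, (25*13 - 13*2)=299, (13*35 - 10*13)=325, (10*-12 - -37*35)=1175; twice the area = |2301| = 2301; area = 2301/2; answer 2301/2
Stage 3: A2 = 2301/2; threaded value p + q = 2303; r = -8; f(3) = -1*(-4) - 1*(47) - 3*(-8) = -19; iterating: f(3)=-19, f(4)=-118, f(5)=149, f(6)=26, f(7)=179, f(8)=-652, f(9)=395, f(10)=-280, f(11)=1841, f(12)=-2746, f(13)=1745; answer 1745

1745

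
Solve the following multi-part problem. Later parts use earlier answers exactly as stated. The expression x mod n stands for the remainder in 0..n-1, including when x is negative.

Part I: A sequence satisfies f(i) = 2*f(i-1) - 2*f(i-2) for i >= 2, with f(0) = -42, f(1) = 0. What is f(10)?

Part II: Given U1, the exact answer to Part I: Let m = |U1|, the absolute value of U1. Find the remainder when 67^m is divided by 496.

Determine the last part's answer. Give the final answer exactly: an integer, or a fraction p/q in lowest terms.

Part I: f(2) = 2*(0) - 2*(-42) = 84; iterating: f(2)=84, f(3)=168, f(4)=168, f(5)=0, f(6)=-336, f(7)=-672, f(8)=-672, f(9)=0, f(10)=1344; answer 1344
Part II: U1 = 1344; m = 1344; squarings mod 496: 67^1=67, 67^2=25, 67^4=129, 67^8=273, 67^16=129, 67^32=273, 67^64=129, 67^128=273, 67^256=129, 67^512=273, 67^1024=129; 67^1344 = 67^64 * 67^256 * 67^1024 = 1 (mod 496); answer 1

1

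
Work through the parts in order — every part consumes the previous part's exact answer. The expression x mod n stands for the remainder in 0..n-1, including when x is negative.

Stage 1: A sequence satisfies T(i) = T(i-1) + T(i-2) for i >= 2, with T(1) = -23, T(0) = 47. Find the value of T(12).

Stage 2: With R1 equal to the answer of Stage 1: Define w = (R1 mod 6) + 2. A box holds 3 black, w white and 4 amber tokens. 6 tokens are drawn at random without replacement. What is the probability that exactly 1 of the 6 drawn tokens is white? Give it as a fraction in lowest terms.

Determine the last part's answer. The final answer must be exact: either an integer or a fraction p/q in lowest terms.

3/10

Stage 1: T(2) = 1*(-23) + 1*(47) = 24; iterating: T(2)=24, T(3)=1, T(4)=25, T(5)=26, T(6)=51, T(7)=77, T(8)=128, T(9)=205, T(10)=333, T(11)=538, T(12)=871; answer 871
Stage 2: R1 = 871; w = 3; total draws C(10,6) = 210; favorable C(3,1)*C(7,5) = 63; P = 3/10; answer 3/10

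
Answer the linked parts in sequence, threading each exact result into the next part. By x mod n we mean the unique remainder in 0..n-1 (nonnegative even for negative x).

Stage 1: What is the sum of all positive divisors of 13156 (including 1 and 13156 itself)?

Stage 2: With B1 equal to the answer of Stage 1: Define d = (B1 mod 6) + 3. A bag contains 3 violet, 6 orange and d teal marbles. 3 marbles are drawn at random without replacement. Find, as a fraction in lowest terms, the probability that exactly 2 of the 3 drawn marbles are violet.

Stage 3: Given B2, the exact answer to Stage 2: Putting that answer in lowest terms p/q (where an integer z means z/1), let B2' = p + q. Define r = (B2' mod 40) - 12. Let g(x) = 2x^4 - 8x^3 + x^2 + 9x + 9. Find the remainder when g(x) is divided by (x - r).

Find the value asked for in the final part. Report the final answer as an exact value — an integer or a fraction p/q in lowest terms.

Stage 1: 13156 = 2^2 * 11 * 13 * 23; sigma = (1 + 2 + 4) * (1 + 11) * (1 + 13) * (1 + 23) = 7 * 12 * 14 * 24 = 28224; answer 28224
Stage 2: B1 = 28224; d = 3; total draws C(12,3) = 220; favorable C(3,2)*C(9,1) = 27; P = 27/220; answer 27/220
Stage 3: B2 = 27/220; threaded value p + q = 247; r = -5; remainder = value at the root: 2*(-5)^4 - 8*(-5)^3 + 1*(-5)^2 + 9*(-5)^1 + 9 = (1250) + (1000) + (25) + (-45) + (9) = 2239; answer 2239

2239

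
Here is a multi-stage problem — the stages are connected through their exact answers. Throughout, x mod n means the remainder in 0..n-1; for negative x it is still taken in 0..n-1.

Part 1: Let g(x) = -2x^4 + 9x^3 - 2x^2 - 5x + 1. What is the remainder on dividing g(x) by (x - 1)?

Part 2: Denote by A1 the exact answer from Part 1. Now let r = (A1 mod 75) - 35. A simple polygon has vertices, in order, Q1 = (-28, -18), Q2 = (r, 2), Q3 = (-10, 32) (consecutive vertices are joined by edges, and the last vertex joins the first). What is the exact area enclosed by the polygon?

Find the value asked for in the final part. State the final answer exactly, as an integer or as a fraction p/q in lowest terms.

330

Part 1: remainder = value at the root: -2*(1)^4 + 9*(1)^3 - 2*(1)^2 - 5*(1)^1 + 1 = (-2) + (9) + (-2) + (-5) + (1) = 1; answer 1
Part 2: A1 = 1; r = -34; cross terms: (-28*2 - -34*-18)=-668, (-34*32 - -10*2)=-1068, (-10*-18 - -28*32)=1076; twice the area = |-660| = 660; area = 330; answer 330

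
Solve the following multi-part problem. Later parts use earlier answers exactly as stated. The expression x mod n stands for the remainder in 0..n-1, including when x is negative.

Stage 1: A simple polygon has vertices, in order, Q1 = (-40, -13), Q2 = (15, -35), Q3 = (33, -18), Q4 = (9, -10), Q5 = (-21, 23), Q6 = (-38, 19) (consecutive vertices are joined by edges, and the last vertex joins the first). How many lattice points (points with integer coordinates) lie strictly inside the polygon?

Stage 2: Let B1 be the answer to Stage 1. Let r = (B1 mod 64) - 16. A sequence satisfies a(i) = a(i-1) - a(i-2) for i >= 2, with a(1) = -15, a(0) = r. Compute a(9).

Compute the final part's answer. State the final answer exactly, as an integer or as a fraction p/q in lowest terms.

-7

Stage 1: cross terms: (-40*-35 - 15*-13)=1595, (15*-18 - 33*-35)=885, (33*-10 - 9*-18)=-168, (9*23 - -21*-10)=-3, (-21*19 - -38*23)=475, (-38*-13 - -40*19)=1254; twice the area = |4038| = 4038; area = 2019; boundary points = 11 + 1 + 8 + 3 + 1 + 2 = 26; strictly interior points = area - boundary/2 + 1 = 2007; answer 2007
Stage 2: B1 = 2007; r = 7; a(2) = 1*(-15) - 1*(7) = -22; iterating: a(2)=-22, a(3)=-7, a(4)=15, a(5)=22, a(6)=7, a(7)=-15, a(8)=-22, a(9)=-7; answer -7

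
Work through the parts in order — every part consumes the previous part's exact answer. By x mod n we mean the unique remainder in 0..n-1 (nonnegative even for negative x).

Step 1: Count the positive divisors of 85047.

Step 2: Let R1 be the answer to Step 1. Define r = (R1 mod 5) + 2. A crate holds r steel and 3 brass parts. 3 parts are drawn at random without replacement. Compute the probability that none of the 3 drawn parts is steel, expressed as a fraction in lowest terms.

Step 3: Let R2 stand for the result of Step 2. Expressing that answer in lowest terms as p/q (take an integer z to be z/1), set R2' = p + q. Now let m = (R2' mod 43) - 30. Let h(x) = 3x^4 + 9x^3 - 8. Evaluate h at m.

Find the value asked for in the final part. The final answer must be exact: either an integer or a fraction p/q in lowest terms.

77752

Step 1: 85047 = 3 * 28349; number of divisors = (1+1) * (1+1) = 4; answer 4
Step 2: R1 = 4; r = 6; total draws C(9,3) = 84; favorable C(3,3) = 1; P = 1/84; answer 1/84
Step 3: R2 = 1/84; threaded value p + q = 85; m = 12; 3*(12)^4 + 9*(12)^3 - 8 = (62208) + (15552) + (-8) = 77752; answer 77752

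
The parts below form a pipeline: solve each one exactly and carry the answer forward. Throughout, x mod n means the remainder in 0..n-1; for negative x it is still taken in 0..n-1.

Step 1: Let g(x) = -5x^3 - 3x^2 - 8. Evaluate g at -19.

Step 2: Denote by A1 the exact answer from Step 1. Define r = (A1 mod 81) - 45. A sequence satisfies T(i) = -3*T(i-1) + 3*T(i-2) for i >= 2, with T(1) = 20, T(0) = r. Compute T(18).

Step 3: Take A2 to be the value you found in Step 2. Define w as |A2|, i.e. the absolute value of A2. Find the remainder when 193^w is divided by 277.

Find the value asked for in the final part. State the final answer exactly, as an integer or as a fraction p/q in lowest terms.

213

Step 1: -5*(-19)^3 - 3*(-19)^2 - 8 = (34295) + (-1083) + (-8) = 33204; answer 33204
Step 2: A1 = 33204; r = 30; T(2) = -3*(20) + 3*(30) = 30; iterating: T(2)=30, T(3)=-30, T(4)=180, T(5)=-630, T(6)=2430, T(7)=-9180, T(8)=34830, T(9)=-132030, T(10)=500580, T(11)=-1897830, T(12)=7195230, T(13)=-27279180, T(14)=103423230, T(15)=-392107230, T(16)=1486591380, T(17)=-5636095830, T(18)=21368061630; answer 21368061630
Step 3: A2 = 21368061630; w = 21368061630; squarings mod 277: 193^1=193, 193^2=131, 193^4=264, 193^8=169, 193^16=30, 193^32=69, 193^64=52, 193^128=211, 193^256=201, 193^512=236, 193^1024=19, 193^2048=84, 193^4096=131, 193^8192=264, 193^16384=169, 193^32768=30, 193^65536=69, 193^131072=52, 193^262144=211, 193^524288=201, 193^1048576=236, 193^2097152=19, 193^4194304=84, 193^8388608=131, 193^16777216=264, 193^33554432=169, 193^67108864=30, 193^134217728=69, 193^268435456=52, 193^536870912=211, 193^1073741824=201, 193^2147483648=236, 193^4294967296=19, 193^8589934592=84, 193^17179869184=131; 193^21368061630 = 193^2 * 193^4 * 193^8 * 193^16 * 193^32 * 193^128 * 193^512 * 193^1024 * 193^2048 * 193^4096 * 193^8192 * 193^32768 * 193^131072 * 193^2097152 * 193^8388608 * 193^16777216 * 193^134217728 * 193^268435456 * 193^536870912 * 193^1073741824 * 193^2147483648 * 193^17179869184 = 213 (mod 277); answer 213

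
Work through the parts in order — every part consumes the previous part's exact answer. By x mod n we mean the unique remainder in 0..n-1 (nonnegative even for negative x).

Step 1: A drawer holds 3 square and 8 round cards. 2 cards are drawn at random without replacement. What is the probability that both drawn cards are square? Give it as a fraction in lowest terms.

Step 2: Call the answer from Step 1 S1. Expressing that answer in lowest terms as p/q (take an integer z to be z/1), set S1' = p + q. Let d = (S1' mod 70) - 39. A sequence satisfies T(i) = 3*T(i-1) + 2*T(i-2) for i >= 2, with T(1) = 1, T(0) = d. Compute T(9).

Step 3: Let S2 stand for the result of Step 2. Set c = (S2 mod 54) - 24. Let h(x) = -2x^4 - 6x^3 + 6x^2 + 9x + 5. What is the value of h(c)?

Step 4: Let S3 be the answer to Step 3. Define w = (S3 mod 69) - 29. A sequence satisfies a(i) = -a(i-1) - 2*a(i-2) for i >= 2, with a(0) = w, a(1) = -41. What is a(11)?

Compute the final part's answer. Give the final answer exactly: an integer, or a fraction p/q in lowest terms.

Step 1: total draws C(11,2) = 55; favorable C(3,2) = 3; P = 3/55; answer 3/55
Step 2: S1 = 3/55; threaded value p + q = 58; d = 19; T(2) = 3*(1) + 2*(19) = 41; iterating: T(2)=41, T(3)=125, T(4)=457, T(5)=1621, T(6)=5777, T(7)=20573, T(8)=73273, T(9)=260965; answer 260965
Step 3: S2 = 260965; c = 13; -2*(13)^4 - 6*(13)^3 + 6*(13)^2 + 9*(13)^1 + 5 = (-57122) + (-13182) + (1014) + (117) + (5) = -69168; answer -69168
Step 4: S3 = -69168; w = 10; a(2) = -1*(-41) - 2*(10) = 21; iterating: a(2)=21, a(3)=61, a(4)=-103, a(5)=-19, a(6)=225, a(7)=-187, a(8)=-263, a(9)=637, a(10)=-111, a(11)=-1163; answer -1163

-1163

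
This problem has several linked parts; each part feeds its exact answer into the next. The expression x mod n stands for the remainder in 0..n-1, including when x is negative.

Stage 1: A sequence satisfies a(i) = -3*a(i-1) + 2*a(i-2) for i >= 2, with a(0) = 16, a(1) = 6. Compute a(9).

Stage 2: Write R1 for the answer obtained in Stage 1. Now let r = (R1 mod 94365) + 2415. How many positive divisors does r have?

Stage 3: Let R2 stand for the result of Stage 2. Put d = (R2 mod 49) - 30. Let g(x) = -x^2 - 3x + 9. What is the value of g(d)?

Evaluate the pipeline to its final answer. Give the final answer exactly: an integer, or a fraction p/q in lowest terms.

-171

Stage 1: a(2) = -3*(6) + 2*(16) = 14; iterating: a(2)=14, a(3)=-30, a(4)=118, a(5)=-414, a(6)=1478, a(7)=-5262, a(8)=18742, a(9)=-66750; answer -66750
Stage 2: R1 = -66750; r = 30030; 30030 = 2 * 3 * 5 * 7 * 11 * 13; number of divisors = (1+1) * (1+1) * (1+1) * (1+1) * (1+1) * (1+1) = 64; answer 64
Stage 3: R2 = 64; d = -15; -1*(-15)^2 - 3*(-15)^1 + 9 = (-225) + (45) + (9) = -171; answer -171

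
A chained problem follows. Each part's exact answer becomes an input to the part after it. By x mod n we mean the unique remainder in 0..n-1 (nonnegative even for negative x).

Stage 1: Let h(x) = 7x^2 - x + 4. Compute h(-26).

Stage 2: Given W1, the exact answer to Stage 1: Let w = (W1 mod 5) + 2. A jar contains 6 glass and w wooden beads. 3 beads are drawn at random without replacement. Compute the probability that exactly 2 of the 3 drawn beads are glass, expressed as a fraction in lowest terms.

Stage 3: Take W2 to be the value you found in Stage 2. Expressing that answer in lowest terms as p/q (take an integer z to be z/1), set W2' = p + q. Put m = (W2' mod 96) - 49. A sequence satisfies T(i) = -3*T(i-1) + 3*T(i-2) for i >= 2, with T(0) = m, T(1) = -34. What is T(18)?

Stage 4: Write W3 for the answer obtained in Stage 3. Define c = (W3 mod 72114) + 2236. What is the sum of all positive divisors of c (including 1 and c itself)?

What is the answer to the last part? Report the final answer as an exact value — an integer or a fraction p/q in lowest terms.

Stage 1: 7*(-26)^2 - 1*(-26)^1 + 4 = (4732) + (26) + (4) = 4762; answer 4762
Stage 2: W1 = 4762; w = 4; total draws C(10,3) = 120; favorable C(6,2)*C(4,1) = 60; P = 1/2; answer 1/2
Stage 3: W2 = 1/2; threaded value p + q = 3; m = -46; T(2) = -3*(-34) + 3*(-46) = -36; iterating: T(2)=-36, T(3)=6, T(4)=-126, T(5)=396, T(6)=-1566, T(7)=5886, T(8)=-22356, T(9)=84726, T(10)=-321246, T(11)=1217916, T(12)=-4617486, T(13)=17506206, T(14)=-66371076, T(15)=251631846, T(16)=-954008766, T(17)=3616921836, T(18)=-13712791806; answer -13712791806
Stage 4: W3 = -13712791806; c = 48100; 48100 = 2^2 * 5^2 * 13 * 37; sigma = (1 + 2 + 4) * (1 + 5 + 25) * (1 + 13) * (1 + 37) = 7 * 31 * 14 * 38 = 115444; answer 115444

115444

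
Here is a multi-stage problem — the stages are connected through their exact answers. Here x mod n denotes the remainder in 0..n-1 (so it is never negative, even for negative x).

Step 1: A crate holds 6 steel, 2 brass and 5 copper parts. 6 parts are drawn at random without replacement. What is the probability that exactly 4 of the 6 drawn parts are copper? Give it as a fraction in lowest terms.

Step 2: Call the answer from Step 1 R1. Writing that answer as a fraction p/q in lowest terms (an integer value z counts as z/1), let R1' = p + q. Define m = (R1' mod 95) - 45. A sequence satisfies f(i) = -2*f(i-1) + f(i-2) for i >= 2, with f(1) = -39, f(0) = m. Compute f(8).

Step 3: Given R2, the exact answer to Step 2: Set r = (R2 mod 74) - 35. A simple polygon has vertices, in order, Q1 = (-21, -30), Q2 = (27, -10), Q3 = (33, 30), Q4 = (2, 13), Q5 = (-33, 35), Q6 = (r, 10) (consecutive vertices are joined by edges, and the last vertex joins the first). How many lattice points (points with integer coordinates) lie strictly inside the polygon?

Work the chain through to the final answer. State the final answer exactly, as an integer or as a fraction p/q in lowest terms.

2358

Step 1: total draws C(13,6) = 1716; favorable C(5,4)*C(8,2) = 140; P = 35/429; answer 35/429
Step 2: R1 = 35/429; threaded value p + q = 464; m = 39; f(2) = -2*(-39) + 1*(39) = 117; iterating: f(2)=117, f(3)=-273, f(4)=663, f(5)=-1599, f(6)=3861, f(7)=-9321, f(8)=22503; answer 22503
Step 3: R2 = 22503; r = -28; cross terms: (-21*-10 - 27*-30)=1020, (27*30 - 33*-10)=1140, (33*13 - 2*30)=369, (2*35 - -33*13)=499, (-33*10 - -28*35)=650, (-28*-30 - -21*10)=1050; twice the area = |4728| = 4728; area = 2364; boundary points = 4 + 2 + 1 + 1 + 5 + 1 = 14; strictly interior points = area - boundary/2 + 1 = 2358; answer 2358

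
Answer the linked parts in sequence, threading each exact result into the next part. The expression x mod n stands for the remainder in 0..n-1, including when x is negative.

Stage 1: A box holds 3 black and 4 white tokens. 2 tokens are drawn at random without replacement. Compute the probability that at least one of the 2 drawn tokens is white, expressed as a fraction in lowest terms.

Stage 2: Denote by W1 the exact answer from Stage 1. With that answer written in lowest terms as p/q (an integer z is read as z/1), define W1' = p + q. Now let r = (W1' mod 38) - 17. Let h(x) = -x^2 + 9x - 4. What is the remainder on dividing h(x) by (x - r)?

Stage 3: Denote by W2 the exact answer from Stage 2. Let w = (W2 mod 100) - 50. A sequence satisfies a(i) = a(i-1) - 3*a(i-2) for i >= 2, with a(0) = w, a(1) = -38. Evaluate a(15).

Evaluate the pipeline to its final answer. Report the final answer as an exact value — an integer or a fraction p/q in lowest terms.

-46706

Stage 1: total draws C(7,2) = 21; complement C(3,2) = 3; favorable 21 - 3 = 18; P = 6/7; answer 6/7
Stage 2: W1 = 6/7; threaded value p + q = 13; r = -4; remainder = value at the root: -1*(-4)^2 + 9*(-4)^1 - 4 = (-16) + (-36) + (-4) = -56; answer -56
Stage 3: W2 = -56; w = -6; a(2) = 1*(-38) - 3*(-6) = -20; iterating: a(2)=-20, a(3)=94, a(4)=154, a(5)=-128, a(6)=-590, a(7)=-206, a(8)=1564, a(9)=2182, a(10)=-2510, a(11)=-9056, a(12)=-1526, a(13)=25642, a(14)=30220, a(15)=-46706; answer -46706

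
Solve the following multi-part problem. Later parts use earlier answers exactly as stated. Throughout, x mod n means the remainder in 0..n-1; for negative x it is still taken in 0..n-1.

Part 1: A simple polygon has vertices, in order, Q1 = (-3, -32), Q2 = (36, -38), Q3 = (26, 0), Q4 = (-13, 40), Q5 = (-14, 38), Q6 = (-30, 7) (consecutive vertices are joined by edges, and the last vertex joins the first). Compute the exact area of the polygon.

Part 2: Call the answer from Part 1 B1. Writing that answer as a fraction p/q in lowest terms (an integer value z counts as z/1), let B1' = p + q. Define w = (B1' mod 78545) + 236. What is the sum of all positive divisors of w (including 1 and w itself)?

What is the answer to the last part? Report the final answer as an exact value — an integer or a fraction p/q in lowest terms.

Part 1: cross terms: (-3*-38 - 36*-32)=1266, (36*0 - 26*-38)=988, (26*40 - -13*0)=1040, (-13*38 - -14*40)=66, (-14*7 - -30*38)=1042, (-30*-32 - -3*7)=981; twice the area = |5383| = 5383; area = 5383/2; answer 5383/2
Part 2: B1 = 5383/2; threaded value p + q = 5385; w = 5621; 5621 = 7 * 11 * 73; sigma = (1 + 7) * (1 + 11) * (1 + 73) = 8 * 12 * 74 = 7104; answer 7104

7104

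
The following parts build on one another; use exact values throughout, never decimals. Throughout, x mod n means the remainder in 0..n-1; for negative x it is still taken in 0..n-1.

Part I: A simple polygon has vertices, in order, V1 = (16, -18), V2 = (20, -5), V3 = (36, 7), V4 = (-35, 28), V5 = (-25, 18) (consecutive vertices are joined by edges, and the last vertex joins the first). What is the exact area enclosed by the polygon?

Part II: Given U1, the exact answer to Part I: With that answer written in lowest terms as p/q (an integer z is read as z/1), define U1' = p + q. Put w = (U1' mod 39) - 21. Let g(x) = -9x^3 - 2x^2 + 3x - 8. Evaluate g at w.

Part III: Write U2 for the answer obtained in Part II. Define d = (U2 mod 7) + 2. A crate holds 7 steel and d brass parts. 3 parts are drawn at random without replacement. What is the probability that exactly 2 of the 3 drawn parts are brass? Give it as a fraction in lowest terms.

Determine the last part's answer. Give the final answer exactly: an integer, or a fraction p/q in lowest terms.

7/22

Part I: cross terms: (16*-5 - 20*-18)=280, (20*7 - 36*-5)=320, (36*28 - -35*7)=1253, (-35*18 - -25*28)=70, (-25*-18 - 16*18)=162; twice the area = |2085| = 2085; area = 2085/2; answer 2085/2
Part II: U1 = 2085/2; threaded value p + q = 2087; w = -1; -9*(-1)^3 - 2*(-1)^2 + 3*(-1)^1 - 8 = (9) + (-2) + (-3) + (-8) = -4; answer -4
Part III: U2 = -4; d = 5; total draws C(12,3) = 220; favorable C(5,2)*C(7,1) = 70; P = 7/22; answer 7/22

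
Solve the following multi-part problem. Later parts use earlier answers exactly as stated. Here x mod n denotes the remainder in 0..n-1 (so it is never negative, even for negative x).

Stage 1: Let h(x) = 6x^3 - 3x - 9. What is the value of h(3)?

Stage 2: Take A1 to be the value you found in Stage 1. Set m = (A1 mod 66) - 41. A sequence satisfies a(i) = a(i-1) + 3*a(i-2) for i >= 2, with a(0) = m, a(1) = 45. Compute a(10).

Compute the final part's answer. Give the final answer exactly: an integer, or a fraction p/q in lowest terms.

7959

Stage 1: 6*(3)^3 - 3*(3)^1 - 9 = (162) + (-9) + (-9) = 144; answer 144
Stage 2: A1 = 144; m = -29; a(2) = 1*(45) + 3*(-29) = -42; iterating: a(2)=-42, a(3)=93, a(4)=-33, a(5)=246, a(6)=147, a(7)=885, a(8)=1326, a(9)=3981, a(10)=7959; answer 7959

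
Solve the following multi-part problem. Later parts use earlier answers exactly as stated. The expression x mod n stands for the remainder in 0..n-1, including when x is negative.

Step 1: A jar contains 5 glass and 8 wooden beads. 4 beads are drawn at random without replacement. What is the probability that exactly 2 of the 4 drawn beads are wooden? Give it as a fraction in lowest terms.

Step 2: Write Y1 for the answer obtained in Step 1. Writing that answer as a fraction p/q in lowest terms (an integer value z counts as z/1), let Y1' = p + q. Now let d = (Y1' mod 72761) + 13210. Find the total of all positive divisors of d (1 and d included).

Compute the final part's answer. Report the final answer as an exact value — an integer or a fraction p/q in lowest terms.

Step 1: total draws C(13,4) = 715; favorable C(8,2)*C(5,2) = 280; P = 56/143; answer 56/143
Step 2: Y1 = 56/143; threaded value p + q = 199; d = 13409; 13409 = 11 * 23 * 53; sigma = (1 + 11) * (1 + 23) * (1 + 53) = 12 * 24 * 54 = 15552; answer 15552

15552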